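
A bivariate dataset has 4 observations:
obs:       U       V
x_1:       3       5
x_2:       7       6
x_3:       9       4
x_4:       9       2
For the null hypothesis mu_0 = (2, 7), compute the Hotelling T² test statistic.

Step 1 — sample mean vector:
  mean(U) = (3 + 7 + 9 + 9) / 4 = 28/4 = 7
  mean(V) = (5 + 6 + 4 + 2) / 4 = 17/4 = 4.25
  x̄ = (7, 4.25),  deviation x̄ - mu_0 = (7, 4.25) - (2, 7) = (5, -2.75).

Step 2 — sample covariance matrix, S[i,j] = (1/(n-1)) · Σ_k (x_{k,i} - mean_i) · (x_{k,j} - mean_j), divisor n-1 = 3:
  S[U,U] = ((-4)·(-4) + (0)·(0) + (2)·(2) + (2)·(2)) / 3 = 24/3 = 8
  S[U,V] = ((-4)·(0.75) + (0)·(1.75) + (2)·(-0.25) + (2)·(-2.25)) / 3 = -8/3 = -2.6667
  S[V,V] = ((0.75)·(0.75) + (1.75)·(1.75) + (-0.25)·(-0.25) + (-2.25)·(-2.25)) / 3 = 8.75/3 = 2.9167
  S = [[8, -2.6667],
 [-2.6667, 2.9167]].

Step 3 — invert S. det(S) = 8·2.9167 - (-2.6667)² = 16.2222.
  S^{-1} = (1/det) · [[d, -b], [-b, a]] = [[0.1798, 0.1644],
 [0.1644, 0.4932]].

Step 4 — quadratic form (x̄ - mu_0)^T · S^{-1} · (x̄ - mu_0):
  S^{-1} · (x̄ - mu_0) = (0.4469, -0.5342),
  (x̄ - mu_0)^T · [...] = (5)·(0.4469) + (-2.75)·(-0.5342) = 3.7038.

Step 5 — scale by n: T² = 4 · 3.7038 = 14.8151.

T² ≈ 14.8151


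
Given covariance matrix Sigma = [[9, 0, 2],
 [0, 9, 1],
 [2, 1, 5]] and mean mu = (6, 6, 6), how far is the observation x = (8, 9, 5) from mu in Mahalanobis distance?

Step 1 — centre the observation: (x - mu) = (2, 3, -1).

Step 2 — invert Sigma (cofactor / det for 3×3, or solve directly):
  Sigma^{-1} = [[0.1222, 0.0056, -0.05],
 [0.0056, 0.1139, -0.025],
 [-0.05, -0.025, 0.225]].

Step 3 — form the quadratic (x - mu)^T · Sigma^{-1} · (x - mu):
  Sigma^{-1} · (x - mu) = (0.3111, 0.3778, -0.4).
  (x - mu)^T · [Sigma^{-1} · (x - mu)] = (2)·(0.3111) + (3)·(0.3778) + (-1)·(-0.4) = 2.1556.

Step 4 — take square root: d = √(2.1556) ≈ 1.4682.

d(x, mu) = √(2.1556) ≈ 1.4682


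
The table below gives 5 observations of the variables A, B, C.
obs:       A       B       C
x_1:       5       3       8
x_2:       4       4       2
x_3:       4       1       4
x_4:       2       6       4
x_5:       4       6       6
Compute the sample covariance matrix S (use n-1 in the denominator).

Step 1 — column means:
  mean(A) = (5 + 4 + 4 + 2 + 4) / 5 = 19/5 = 3.8
  mean(B) = (3 + 4 + 1 + 6 + 6) / 5 = 20/5 = 4
  mean(C) = (8 + 2 + 4 + 4 + 6) / 5 = 24/5 = 4.8

Step 2 — sample covariance S[i,j] = (1/(n-1)) · Σ_k (x_{k,i} - mean_i) · (x_{k,j} - mean_j), with n-1 = 4.
  S[A,A] = ((1.2)·(1.2) + (0.2)·(0.2) + (0.2)·(0.2) + (-1.8)·(-1.8) + (0.2)·(0.2)) / 4 = 4.8/4 = 1.2
  S[A,B] = ((1.2)·(-1) + (0.2)·(0) + (0.2)·(-3) + (-1.8)·(2) + (0.2)·(2)) / 4 = -5/4 = -1.25
  S[A,C] = ((1.2)·(3.2) + (0.2)·(-2.8) + (0.2)·(-0.8) + (-1.8)·(-0.8) + (0.2)·(1.2)) / 4 = 4.8/4 = 1.2
  S[B,B] = ((-1)·(-1) + (0)·(0) + (-3)·(-3) + (2)·(2) + (2)·(2)) / 4 = 18/4 = 4.5
  S[B,C] = ((-1)·(3.2) + (0)·(-2.8) + (-3)·(-0.8) + (2)·(-0.8) + (2)·(1.2)) / 4 = 0/4 = 0
  S[C,C] = ((3.2)·(3.2) + (-2.8)·(-2.8) + (-0.8)·(-0.8) + (-0.8)·(-0.8) + (1.2)·(1.2)) / 4 = 20.8/4 = 5.2

S is symmetric (S[j,i] = S[i,j]). Assembling:

S = [[1.2, -1.25, 1.2],
 [-1.25, 4.5, 0],
 [1.2, 0, 5.2]]


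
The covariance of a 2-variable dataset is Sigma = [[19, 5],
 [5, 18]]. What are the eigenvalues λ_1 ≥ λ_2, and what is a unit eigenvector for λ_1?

Step 1 — characteristic polynomial of 2×2 Sigma:
  det(Sigma - λI) = λ² - trace · λ + det = 0.
  trace = 19 + 18 = 37, det = 19·18 - (5)² = 317.
Step 2 — discriminant:
  Δ = trace² - 4·det = 1369 - 1268 = 101.
Step 3 — eigenvalues:
  λ = (trace ± √Δ)/2 = (37 ± 10.0499)/2,
  λ_1 = 23.5249,  λ_2 = 13.4751.

Step 4 — unit eigenvector for λ_1: solve (Sigma - λ_1 I)v = 0. First row:
  (19 - 23.5249)·v_x + (5)·v_y = 0, i.e. (-4.5249)·v_x + (5)·v_y = 0,
  so v ∝ (b, λ_1 - a) = (5, 4.5249) = u.
  ||u|| = √((5)² + (4.5249)²) = √(45.4751) ≈ 6.7435,
  v_1 = u/||u|| ≈ (0.7415, 0.671) (||v_1|| = 1).

λ_1 = 23.5249,  λ_2 = 13.4751;  v_1 ≈ (0.7415, 0.671)


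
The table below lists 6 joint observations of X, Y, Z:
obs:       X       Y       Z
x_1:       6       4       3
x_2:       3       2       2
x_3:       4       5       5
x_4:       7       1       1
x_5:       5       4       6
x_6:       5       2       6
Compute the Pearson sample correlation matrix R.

Step 1 — column means:
  mean(X) = (6 + 3 + 4 + 7 + 5 + 5) / 6 = 30/6 = 5
  mean(Y) = (4 + 2 + 5 + 1 + 4 + 2) / 6 = 18/6 = 3
  mean(Z) = (3 + 2 + 5 + 1 + 6 + 6) / 6 = 23/6 = 3.8333

Step 2 — sample variances and covariances s[i,j] = (1/(n-1)) · Σ_k (x_{k,i} - mean_i) · (x_{k,j} - mean_j), with n-1 = 5:
  s[X,X] = ((1)·(1) + (-2)·(-2) + (-1)·(-1) + (2)·(2) + (0)·(0) + (0)·(0)) / 5 = 10/5 = 2
  s[X,Y] = ((1)·(1) + (-2)·(-1) + (-1)·(2) + (2)·(-2) + (0)·(1) + (0)·(-1)) / 5 = -3/5 = -0.6
  s[X,Z] = ((1)·(-0.8333) + (-2)·(-1.8333) + (-1)·(1.1667) + (2)·(-2.8333) + (0)·(2.1667) + (0)·(2.1667)) / 5 = -4/5 = -0.8
  s[Y,Y] = ((1)·(1) + (-1)·(-1) + (2)·(2) + (-2)·(-2) + (1)·(1) + (-1)·(-1)) / 5 = 12/5 = 2.4
  s[Y,Z] = ((1)·(-0.8333) + (-1)·(-1.8333) + (2)·(1.1667) + (-2)·(-2.8333) + (1)·(2.1667) + (-1)·(2.1667)) / 5 = 9/5 = 1.8
  s[Z,Z] = ((-0.8333)·(-0.8333) + (-1.8333)·(-1.8333) + (1.1667)·(1.1667) + (-2.8333)·(-2.8333) + (2.1667)·(2.1667) + (2.1667)·(2.1667)) / 5 = 22.8333/5 = 4.5667
  Sample standard deviations s_i = √(s[i,i]):
  s(X) = √(2) = 1.4142
  s(Y) = √(2.4) = 1.5492
  s(Z) = √(4.5667) = 2.137

Step 3 — r_{ij} = s_{ij} / (s_i · s_j):
  r[X,X] = 1 (diagonal).
  r[X,Y] = -0.6 / (1.4142 · 1.5492) = -0.6 / 2.1909 = -0.2739
  r[X,Z] = -0.8 / (1.4142 · 2.137) = -0.8 / 3.0221 = -0.2647
  r[Y,Y] = 1 (diagonal).
  r[Y,Z] = 1.8 / (1.5492 · 2.137) = 1.8 / 3.3106 = 0.5437
  r[Z,Z] = 1 (diagonal).

R is symmetric with unit diagonal. Assembling:

R = [[1, -0.2739, -0.2647],
 [-0.2739, 1, 0.5437],
 [-0.2647, 0.5437, 1]]


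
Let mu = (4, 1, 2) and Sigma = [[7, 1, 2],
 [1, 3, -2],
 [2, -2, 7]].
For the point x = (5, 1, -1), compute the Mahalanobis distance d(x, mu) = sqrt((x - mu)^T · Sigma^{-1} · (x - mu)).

Step 1 — centre the observation: (x - mu) = (1, 0, -3).

Step 2 — invert Sigma (cofactor / det for 3×3, or solve directly):
  Sigma^{-1} = [[0.1848, -0.1196, -0.087],
 [-0.1196, 0.4891, 0.1739],
 [-0.087, 0.1739, 0.2174]].

Step 3 — form the quadratic (x - mu)^T · Sigma^{-1} · (x - mu):
  Sigma^{-1} · (x - mu) = (0.4457, -0.6413, -0.7391).
  (x - mu)^T · [Sigma^{-1} · (x - mu)] = (1)·(0.4457) + (0)·(-0.6413) + (-3)·(-0.7391) = 2.663.

Step 4 — take square root: d = √(2.663) ≈ 1.6319.

d(x, mu) = √(2.663) ≈ 1.6319


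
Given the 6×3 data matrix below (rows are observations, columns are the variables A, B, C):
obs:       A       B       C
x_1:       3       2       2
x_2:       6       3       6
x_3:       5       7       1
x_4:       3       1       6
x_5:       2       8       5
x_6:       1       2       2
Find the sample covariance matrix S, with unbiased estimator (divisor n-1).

Step 1 — column means:
  mean(A) = (3 + 6 + 5 + 3 + 2 + 1) / 6 = 20/6 = 3.3333
  mean(B) = (2 + 3 + 7 + 1 + 8 + 2) / 6 = 23/6 = 3.8333
  mean(C) = (2 + 6 + 1 + 6 + 5 + 2) / 6 = 22/6 = 3.6667

Step 2 — sample covariance S[i,j] = (1/(n-1)) · Σ_k (x_{k,i} - mean_i) · (x_{k,j} - mean_j), with n-1 = 5.
  S[A,A] = ((-0.3333)·(-0.3333) + (2.6667)·(2.6667) + (1.6667)·(1.6667) + (-0.3333)·(-0.3333) + (-1.3333)·(-1.3333) + (-2.3333)·(-2.3333)) / 5 = 17.3333/5 = 3.4667
  S[A,B] = ((-0.3333)·(-1.8333) + (2.6667)·(-0.8333) + (1.6667)·(3.1667) + (-0.3333)·(-2.8333) + (-1.3333)·(4.1667) + (-2.3333)·(-1.8333)) / 5 = 3.3333/5 = 0.6667
  S[A,C] = ((-0.3333)·(-1.6667) + (2.6667)·(2.3333) + (1.6667)·(-2.6667) + (-0.3333)·(2.3333) + (-1.3333)·(1.3333) + (-2.3333)·(-1.6667)) / 5 = 3.6667/5 = 0.7333
  S[B,B] = ((-1.8333)·(-1.8333) + (-0.8333)·(-0.8333) + (3.1667)·(3.1667) + (-2.8333)·(-2.8333) + (4.1667)·(4.1667) + (-1.8333)·(-1.8333)) / 5 = 42.8333/5 = 8.5667
  S[B,C] = ((-1.8333)·(-1.6667) + (-0.8333)·(2.3333) + (3.1667)·(-2.6667) + (-2.8333)·(2.3333) + (4.1667)·(1.3333) + (-1.8333)·(-1.6667)) / 5 = -5.3333/5 = -1.0667
  S[C,C] = ((-1.6667)·(-1.6667) + (2.3333)·(2.3333) + (-2.6667)·(-2.6667) + (2.3333)·(2.3333) + (1.3333)·(1.3333) + (-1.6667)·(-1.6667)) / 5 = 25.3333/5 = 5.0667

S is symmetric (S[j,i] = S[i,j]). Assembling:

S = [[3.4667, 0.6667, 0.7333],
 [0.6667, 8.5667, -1.0667],
 [0.7333, -1.0667, 5.0667]]


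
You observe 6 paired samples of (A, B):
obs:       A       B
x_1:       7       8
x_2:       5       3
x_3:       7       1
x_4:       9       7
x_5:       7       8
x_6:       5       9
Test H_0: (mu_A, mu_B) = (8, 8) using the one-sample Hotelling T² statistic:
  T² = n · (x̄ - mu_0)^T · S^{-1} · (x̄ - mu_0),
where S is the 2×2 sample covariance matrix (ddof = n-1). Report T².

Step 1 — sample mean vector:
  mean(A) = (7 + 5 + 7 + 9 + 7 + 5) / 6 = 40/6 = 6.6667
  mean(B) = (8 + 3 + 1 + 7 + 8 + 9) / 6 = 36/6 = 6
  x̄ = (6.6667, 6),  deviation x̄ - mu_0 = (6.6667, 6) - (8, 8) = (-1.3333, -2).

Step 2 — sample covariance matrix, S[i,j] = (1/(n-1)) · Σ_k (x_{k,i} - mean_i) · (x_{k,j} - mean_j), divisor n-1 = 5:
  S[A,A] = ((0.3333)·(0.3333) + (-1.6667)·(-1.6667) + (0.3333)·(0.3333) + (2.3333)·(2.3333) + (0.3333)·(0.3333) + (-1.6667)·(-1.6667)) / 5 = 11.3333/5 = 2.2667
  S[A,B] = ((0.3333)·(2) + (-1.6667)·(-3) + (0.3333)·(-5) + (2.3333)·(1) + (0.3333)·(2) + (-1.6667)·(3)) / 5 = 2/5 = 0.4
  S[B,B] = ((2)·(2) + (-3)·(-3) + (-5)·(-5) + (1)·(1) + (2)·(2) + (3)·(3)) / 5 = 52/5 = 10.4
  S = [[2.2667, 0.4],
 [0.4, 10.4]].

Step 3 — invert S. det(S) = 2.2667·10.4 - (0.4)² = 23.4133.
  S^{-1} = (1/det) · [[d, -b], [-b, a]] = [[0.4442, -0.0171],
 [-0.0171, 0.0968]].

Step 4 — quadratic form (x̄ - mu_0)^T · S^{-1} · (x̄ - mu_0):
  S^{-1} · (x̄ - mu_0) = (-0.5581, -0.1708),
  (x̄ - mu_0)^T · [...] = (-1.3333)·(-0.5581) + (-2)·(-0.1708) = 1.0858.

Step 5 — scale by n: T² = 6 · 1.0858 = 6.5148.

T² ≈ 6.5148


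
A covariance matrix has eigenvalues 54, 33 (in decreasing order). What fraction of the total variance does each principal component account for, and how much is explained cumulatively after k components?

Step 1 — total variance = trace(Sigma) = Σ λ_i = 54 + 33 = 87.

Step 2 — fraction explained by component i = λ_i / Σ λ:
  PC1: 54/87 = 0.6207
  PC2: 33/87 = 0.3793

Step 3 — cumulative fraction after k components = (λ_1 + ... + λ_k) / Σ λ:
  k = 1: 54/87 = 0.6207
  k = 2: (54 + 33)/87 = 87/87 = 1

Summary (fraction, with percent):

explained: PC1 0.6207 (62.07%), PC2 0.3793 (37.93%);  cumulative: 0.6207, 1


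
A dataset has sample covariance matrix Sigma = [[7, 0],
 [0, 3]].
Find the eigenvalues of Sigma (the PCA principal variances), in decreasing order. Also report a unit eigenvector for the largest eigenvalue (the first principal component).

Step 1 — characteristic polynomial of 2×2 Sigma:
  det(Sigma - λI) = λ² - trace · λ + det = 0.
  trace = 7 + 3 = 10, det = 7·3 - (0)² = 21.
Step 2 — discriminant:
  Δ = trace² - 4·det = 100 - 84 = 16.
Step 3 — eigenvalues:
  λ = (trace ± √Δ)/2 = (10 ± 4)/2,
  λ_1 = 7,  λ_2 = 3.

Step 4 — unit eigenvector for λ_1: Sigma is diagonal, so its eigenvectors are the coordinate axes. λ_1 = 7 is the diagonal entry on the first coordinate axis, hence
  v_1 = (1, 0) (||v_1|| = 1).

λ_1 = 7,  λ_2 = 3;  v_1 ≈ (1, 0)


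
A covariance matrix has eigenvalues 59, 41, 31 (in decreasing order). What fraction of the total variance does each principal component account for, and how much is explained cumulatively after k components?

Step 1 — total variance = trace(Sigma) = Σ λ_i = 59 + 41 + 31 = 131.

Step 2 — fraction explained by component i = λ_i / Σ λ:
  PC1: 59/131 = 0.4504
  PC2: 41/131 = 0.313
  PC3: 31/131 = 0.2366

Step 3 — cumulative fraction after k components = (λ_1 + ... + λ_k) / Σ λ:
  k = 1: 59/131 = 0.4504
  k = 2: (59 + 41)/131 = 100/131 = 0.7634
  k = 3: (59 + 41 + 31)/131 = 131/131 = 1

Summary (fraction, with percent):

explained: PC1 0.4504 (45.04%), PC2 0.313 (31.3%), PC3 0.2366 (23.66%);  cumulative: 0.4504, 0.7634, 1


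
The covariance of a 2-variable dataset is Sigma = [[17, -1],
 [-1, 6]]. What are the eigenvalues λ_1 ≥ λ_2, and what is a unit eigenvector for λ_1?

Step 1 — characteristic polynomial of 2×2 Sigma:
  det(Sigma - λI) = λ² - trace · λ + det = 0.
  trace = 17 + 6 = 23, det = 17·6 - (-1)² = 101.
Step 2 — discriminant:
  Δ = trace² - 4·det = 529 - 404 = 125.
Step 3 — eigenvalues:
  λ = (trace ± √Δ)/2 = (23 ± 11.1803)/2,
  λ_1 = 17.0902,  λ_2 = 5.9098.

Step 4 — unit eigenvector for λ_1: solve (Sigma - λ_1 I)v = 0. First row:
  (17 - 17.0902)·v_x + (-1)·v_y = 0, i.e. (-0.0902)·v_x + (-1)·v_y = 0,
  so v ∝ (b, λ_1 - a) = (-1, 0.0902); multiply by -1 so the first entry is positive: u = (1, -0.0902).
  ||u|| = √((1)² + (-0.0902)²) = √(1.0081) ≈ 1.0041,
  v_1 = u/||u|| ≈ (0.996, -0.0898) (||v_1|| = 1).

λ_1 = 17.0902,  λ_2 = 5.9098;  v_1 ≈ (0.996, -0.0898)


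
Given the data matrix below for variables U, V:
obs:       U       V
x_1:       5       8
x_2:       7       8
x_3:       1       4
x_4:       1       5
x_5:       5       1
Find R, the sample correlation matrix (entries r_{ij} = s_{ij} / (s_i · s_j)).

Step 1 — column means:
  mean(U) = (5 + 7 + 1 + 1 + 5) / 5 = 19/5 = 3.8
  mean(V) = (8 + 8 + 4 + 5 + 1) / 5 = 26/5 = 5.2

Step 2 — sample variances and covariances s[i,j] = (1/(n-1)) · Σ_k (x_{k,i} - mean_i) · (x_{k,j} - mean_j), with n-1 = 4:
  s[U,U] = ((1.2)·(1.2) + (3.2)·(3.2) + (-2.8)·(-2.8) + (-2.8)·(-2.8) + (1.2)·(1.2)) / 4 = 28.8/4 = 7.2
  s[U,V] = ((1.2)·(2.8) + (3.2)·(2.8) + (-2.8)·(-1.2) + (-2.8)·(-0.2) + (1.2)·(-4.2)) / 4 = 11.2/4 = 2.8
  s[V,V] = ((2.8)·(2.8) + (2.8)·(2.8) + (-1.2)·(-1.2) + (-0.2)·(-0.2) + (-4.2)·(-4.2)) / 4 = 34.8/4 = 8.7
  Sample standard deviations s_i = √(s[i,i]):
  s(U) = √(7.2) = 2.6833
  s(V) = √(8.7) = 2.9496

Step 3 — r_{ij} = s_{ij} / (s_i · s_j):
  r[U,U] = 1 (diagonal).
  r[U,V] = 2.8 / (2.6833 · 2.9496) = 2.8 / 7.9145 = 0.3538
  r[V,V] = 1 (diagonal).

R is symmetric with unit diagonal. Assembling:

R = [[1, 0.3538],
 [0.3538, 1]]


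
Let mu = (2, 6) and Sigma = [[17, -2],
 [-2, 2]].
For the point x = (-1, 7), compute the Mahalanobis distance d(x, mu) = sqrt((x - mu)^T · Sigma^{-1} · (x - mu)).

Step 1 — centre the observation: (x - mu) = (-3, 1).

Step 2 — invert Sigma. det(Sigma) = 17·2 - (-2)² = 30.
  Sigma^{-1} = (1/det) · [[d, -b], [-b, a]] = [[0.0667, 0.0667],
 [0.0667, 0.5667]].

Step 3 — form the quadratic (x - mu)^T · Sigma^{-1} · (x - mu):
  Sigma^{-1} · (x - mu) = (-0.1333, 0.3667).
  (x - mu)^T · [Sigma^{-1} · (x - mu)] = (-3)·(-0.1333) + (1)·(0.3667) = 0.7667.

Step 4 — take square root: d = √(0.7667) ≈ 0.8756.

d(x, mu) = √(0.7667) ≈ 0.8756


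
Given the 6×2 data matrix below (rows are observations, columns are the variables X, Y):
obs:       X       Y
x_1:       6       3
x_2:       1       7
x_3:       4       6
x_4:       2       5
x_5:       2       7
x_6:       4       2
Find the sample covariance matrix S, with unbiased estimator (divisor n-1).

Step 1 — column means:
  mean(X) = (6 + 1 + 4 + 2 + 2 + 4) / 6 = 19/6 = 3.1667
  mean(Y) = (3 + 7 + 6 + 5 + 7 + 2) / 6 = 30/6 = 5

Step 2 — sample covariance S[i,j] = (1/(n-1)) · Σ_k (x_{k,i} - mean_i) · (x_{k,j} - mean_j), with n-1 = 5.
  S[X,X] = ((2.8333)·(2.8333) + (-2.1667)·(-2.1667) + (0.8333)·(0.8333) + (-1.1667)·(-1.1667) + (-1.1667)·(-1.1667) + (0.8333)·(0.8333)) / 5 = 16.8333/5 = 3.3667
  S[X,Y] = ((2.8333)·(-2) + (-2.1667)·(2) + (0.8333)·(1) + (-1.1667)·(0) + (-1.1667)·(2) + (0.8333)·(-3)) / 5 = -14/5 = -2.8
  S[Y,Y] = ((-2)·(-2) + (2)·(2) + (1)·(1) + (0)·(0) + (2)·(2) + (-3)·(-3)) / 5 = 22/5 = 4.4

S is symmetric (S[j,i] = S[i,j]). Assembling:

S = [[3.3667, -2.8],
 [-2.8, 4.4]]


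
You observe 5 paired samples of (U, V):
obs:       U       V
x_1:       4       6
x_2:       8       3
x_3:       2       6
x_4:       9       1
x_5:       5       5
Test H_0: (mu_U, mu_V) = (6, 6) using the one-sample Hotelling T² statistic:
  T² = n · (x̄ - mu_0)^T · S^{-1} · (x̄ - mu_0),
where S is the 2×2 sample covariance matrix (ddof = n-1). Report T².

Step 1 — sample mean vector:
  mean(U) = (4 + 8 + 2 + 9 + 5) / 5 = 28/5 = 5.6
  mean(V) = (6 + 3 + 6 + 1 + 5) / 5 = 21/5 = 4.2
  x̄ = (5.6, 4.2),  deviation x̄ - mu_0 = (5.6, 4.2) - (6, 6) = (-0.4, -1.8).

Step 2 — sample covariance matrix, S[i,j] = (1/(n-1)) · Σ_k (x_{k,i} - mean_i) · (x_{k,j} - mean_j), divisor n-1 = 4:
  S[U,U] = ((-1.6)·(-1.6) + (2.4)·(2.4) + (-3.6)·(-3.6) + (3.4)·(3.4) + (-0.6)·(-0.6)) / 4 = 33.2/4 = 8.3
  S[U,V] = ((-1.6)·(1.8) + (2.4)·(-1.2) + (-3.6)·(1.8) + (3.4)·(-3.2) + (-0.6)·(0.8)) / 4 = -23.6/4 = -5.9
  S[V,V] = ((1.8)·(1.8) + (-1.2)·(-1.2) + (1.8)·(1.8) + (-3.2)·(-3.2) + (0.8)·(0.8)) / 4 = 18.8/4 = 4.7
  S = [[8.3, -5.9],
 [-5.9, 4.7]].

Step 3 — invert S. det(S) = 8.3·4.7 - (-5.9)² = 4.2.
  S^{-1} = (1/det) · [[d, -b], [-b, a]] = [[1.119, 1.4048],
 [1.4048, 1.9762]].

Step 4 — quadratic form (x̄ - mu_0)^T · S^{-1} · (x̄ - mu_0):
  S^{-1} · (x̄ - mu_0) = (-2.9762, -4.119),
  (x̄ - mu_0)^T · [...] = (-0.4)·(-2.9762) + (-1.8)·(-4.119) = 8.6048.

Step 5 — scale by n: T² = 5 · 8.6048 = 43.0238.

T² ≈ 43.0238


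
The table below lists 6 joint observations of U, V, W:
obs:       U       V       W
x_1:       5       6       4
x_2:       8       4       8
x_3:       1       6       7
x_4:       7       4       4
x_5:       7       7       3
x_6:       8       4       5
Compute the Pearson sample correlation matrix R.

Step 1 — column means:
  mean(U) = (5 + 8 + 1 + 7 + 7 + 8) / 6 = 36/6 = 6
  mean(V) = (6 + 4 + 6 + 4 + 7 + 4) / 6 = 31/6 = 5.1667
  mean(W) = (4 + 8 + 7 + 4 + 3 + 5) / 6 = 31/6 = 5.1667

Step 2 — sample variances and covariances s[i,j] = (1/(n-1)) · Σ_k (x_{k,i} - mean_i) · (x_{k,j} - mean_j), with n-1 = 5:
  s[U,U] = ((-1)·(-1) + (2)·(2) + (-5)·(-5) + (1)·(1) + (1)·(1) + (2)·(2)) / 5 = 36/5 = 7.2
  s[U,V] = ((-1)·(0.8333) + (2)·(-1.1667) + (-5)·(0.8333) + (1)·(-1.1667) + (1)·(1.8333) + (2)·(-1.1667)) / 5 = -9/5 = -1.8
  s[U,W] = ((-1)·(-1.1667) + (2)·(2.8333) + (-5)·(1.8333) + (1)·(-1.1667) + (1)·(-2.1667) + (2)·(-0.1667)) / 5 = -6/5 = -1.2
  s[V,V] = ((0.8333)·(0.8333) + (-1.1667)·(-1.1667) + (0.8333)·(0.8333) + (-1.1667)·(-1.1667) + (1.8333)·(1.8333) + (-1.1667)·(-1.1667)) / 5 = 8.8333/5 = 1.7667
  s[V,W] = ((0.8333)·(-1.1667) + (-1.1667)·(2.8333) + (0.8333)·(1.8333) + (-1.1667)·(-1.1667) + (1.8333)·(-2.1667) + (-1.1667)·(-0.1667)) / 5 = -5.1667/5 = -1.0333
  s[W,W] = ((-1.1667)·(-1.1667) + (2.8333)·(2.8333) + (1.8333)·(1.8333) + (-1.1667)·(-1.1667) + (-2.1667)·(-2.1667) + (-0.1667)·(-0.1667)) / 5 = 18.8333/5 = 3.7667
  Sample standard deviations s_i = √(s[i,i]):
  s(U) = √(7.2) = 2.6833
  s(V) = √(1.7667) = 1.3292
  s(W) = √(3.7667) = 1.9408

Step 3 — r_{ij} = s_{ij} / (s_i · s_j):
  r[U,U] = 1 (diagonal).
  r[U,V] = -1.8 / (2.6833 · 1.3292) = -1.8 / 3.5665 = -0.5047
  r[U,W] = -1.2 / (2.6833 · 1.9408) = -1.2 / 5.2077 = -0.2304
  r[V,V] = 1 (diagonal).
  r[V,W] = -1.0333 / (1.3292 · 1.9408) = -1.0333 / 2.5796 = -0.4006
  r[W,W] = 1 (diagonal).

R is symmetric with unit diagonal. Assembling:

R = [[1, -0.5047, -0.2304],
 [-0.5047, 1, -0.4006],
 [-0.2304, -0.4006, 1]]


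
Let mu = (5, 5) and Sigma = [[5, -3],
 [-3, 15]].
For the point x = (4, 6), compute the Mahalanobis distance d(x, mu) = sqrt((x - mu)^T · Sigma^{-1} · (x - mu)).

Step 1 — centre the observation: (x - mu) = (-1, 1).

Step 2 — invert Sigma. det(Sigma) = 5·15 - (-3)² = 66.
  Sigma^{-1} = (1/det) · [[d, -b], [-b, a]] = [[0.2273, 0.0455],
 [0.0455, 0.0758]].

Step 3 — form the quadratic (x - mu)^T · Sigma^{-1} · (x - mu):
  Sigma^{-1} · (x - mu) = (-0.1818, 0.0303).
  (x - mu)^T · [Sigma^{-1} · (x - mu)] = (-1)·(-0.1818) + (1)·(0.0303) = 0.2121.

Step 4 — take square root: d = √(0.2121) ≈ 0.4606.

d(x, mu) = √(0.2121) ≈ 0.4606


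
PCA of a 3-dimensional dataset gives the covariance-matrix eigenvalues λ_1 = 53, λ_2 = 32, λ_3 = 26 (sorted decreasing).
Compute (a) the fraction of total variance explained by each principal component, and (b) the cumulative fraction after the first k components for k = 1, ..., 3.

Step 1 — total variance = trace(Sigma) = Σ λ_i = 53 + 32 + 26 = 111.

Step 2 — fraction explained by component i = λ_i / Σ λ:
  PC1: 53/111 = 0.4775
  PC2: 32/111 = 0.2883
  PC3: 26/111 = 0.2342

Step 3 — cumulative fraction after k components = (λ_1 + ... + λ_k) / Σ λ:
  k = 1: 53/111 = 0.4775
  k = 2: (53 + 32)/111 = 85/111 = 0.7658
  k = 3: (53 + 32 + 26)/111 = 111/111 = 1

Summary (fraction, with percent):

explained: PC1 0.4775 (47.75%), PC2 0.2883 (28.83%), PC3 0.2342 (23.42%);  cumulative: 0.4775, 0.7658, 1


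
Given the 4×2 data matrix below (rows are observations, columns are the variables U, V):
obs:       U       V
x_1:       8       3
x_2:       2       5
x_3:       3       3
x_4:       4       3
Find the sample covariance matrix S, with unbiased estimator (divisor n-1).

Step 1 — column means:
  mean(U) = (8 + 2 + 3 + 4) / 4 = 17/4 = 4.25
  mean(V) = (3 + 5 + 3 + 3) / 4 = 14/4 = 3.5

Step 2 — sample covariance S[i,j] = (1/(n-1)) · Σ_k (x_{k,i} - mean_i) · (x_{k,j} - mean_j), with n-1 = 3.
  S[U,U] = ((3.75)·(3.75) + (-2.25)·(-2.25) + (-1.25)·(-1.25) + (-0.25)·(-0.25)) / 3 = 20.75/3 = 6.9167
  S[U,V] = ((3.75)·(-0.5) + (-2.25)·(1.5) + (-1.25)·(-0.5) + (-0.25)·(-0.5)) / 3 = -4.5/3 = -1.5
  S[V,V] = ((-0.5)·(-0.5) + (1.5)·(1.5) + (-0.5)·(-0.5) + (-0.5)·(-0.5)) / 3 = 3/3 = 1

S is symmetric (S[j,i] = S[i,j]). Assembling:

S = [[6.9167, -1.5],
 [-1.5, 1]]


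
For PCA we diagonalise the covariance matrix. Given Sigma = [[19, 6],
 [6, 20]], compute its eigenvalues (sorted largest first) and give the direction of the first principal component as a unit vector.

Step 1 — characteristic polynomial of 2×2 Sigma:
  det(Sigma - λI) = λ² - trace · λ + det = 0.
  trace = 19 + 20 = 39, det = 19·20 - (6)² = 344.
Step 2 — discriminant:
  Δ = trace² - 4·det = 1521 - 1376 = 145.
Step 3 — eigenvalues:
  λ = (trace ± √Δ)/2 = (39 ± 12.0416)/2,
  λ_1 = 25.5208,  λ_2 = 13.4792.

Step 4 — unit eigenvector for λ_1: solve (Sigma - λ_1 I)v = 0. First row:
  (19 - 25.5208)·v_x + (6)·v_y = 0, i.e. (-6.5208)·v_x + (6)·v_y = 0,
  so v ∝ (b, λ_1 - a) = (6, 6.5208) = u.
  ||u|| = √((6)² + (6.5208)²) = √(78.5208) ≈ 8.8612,
  v_1 = u/||u|| ≈ (0.6771, 0.7359) (||v_1|| = 1).

λ_1 = 25.5208,  λ_2 = 13.4792;  v_1 ≈ (0.6771, 0.7359)


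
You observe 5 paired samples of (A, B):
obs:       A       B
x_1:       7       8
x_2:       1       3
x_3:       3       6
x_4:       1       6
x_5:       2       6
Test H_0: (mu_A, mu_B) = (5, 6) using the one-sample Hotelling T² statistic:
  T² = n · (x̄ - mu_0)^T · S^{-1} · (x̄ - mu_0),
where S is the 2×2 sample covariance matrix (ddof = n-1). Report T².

Step 1 — sample mean vector:
  mean(A) = (7 + 1 + 3 + 1 + 2) / 5 = 14/5 = 2.8
  mean(B) = (8 + 3 + 6 + 6 + 6) / 5 = 29/5 = 5.8
  x̄ = (2.8, 5.8),  deviation x̄ - mu_0 = (2.8, 5.8) - (5, 6) = (-2.2, -0.2).

Step 2 — sample covariance matrix, S[i,j] = (1/(n-1)) · Σ_k (x_{k,i} - mean_i) · (x_{k,j} - mean_j), divisor n-1 = 4:
  S[A,A] = ((4.2)·(4.2) + (-1.8)·(-1.8) + (0.2)·(0.2) + (-1.8)·(-1.8) + (-0.8)·(-0.8)) / 4 = 24.8/4 = 6.2
  S[A,B] = ((4.2)·(2.2) + (-1.8)·(-2.8) + (0.2)·(0.2) + (-1.8)·(0.2) + (-0.8)·(0.2)) / 4 = 13.8/4 = 3.45
  S[B,B] = ((2.2)·(2.2) + (-2.8)·(-2.8) + (0.2)·(0.2) + (0.2)·(0.2) + (0.2)·(0.2)) / 4 = 12.8/4 = 3.2
  S = [[6.2, 3.45],
 [3.45, 3.2]].

Step 3 — invert S. det(S) = 6.2·3.2 - (3.45)² = 7.9375.
  S^{-1} = (1/det) · [[d, -b], [-b, a]] = [[0.4031, -0.4346],
 [-0.4346, 0.7811]].

Step 4 — quadratic form (x̄ - mu_0)^T · S^{-1} · (x̄ - mu_0):
  S^{-1} · (x̄ - mu_0) = (-0.8, 0.8),
  (x̄ - mu_0)^T · [...] = (-2.2)·(-0.8) + (-0.2)·(0.8) = 1.6.

Step 5 — scale by n: T² = 5 · 1.6 = 8.

T² ≈ 8


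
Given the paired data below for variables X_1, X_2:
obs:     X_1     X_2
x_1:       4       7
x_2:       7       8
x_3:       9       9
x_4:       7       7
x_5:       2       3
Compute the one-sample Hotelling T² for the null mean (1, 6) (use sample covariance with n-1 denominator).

Step 1 — sample mean vector:
  mean(X_1) = (4 + 7 + 9 + 7 + 2) / 5 = 29/5 = 5.8
  mean(X_2) = (7 + 8 + 9 + 7 + 3) / 5 = 34/5 = 6.8
  x̄ = (5.8, 6.8),  deviation x̄ - mu_0 = (5.8, 6.8) - (1, 6) = (4.8, 0.8).

Step 2 — sample covariance matrix, S[i,j] = (1/(n-1)) · Σ_k (x_{k,i} - mean_i) · (x_{k,j} - mean_j), divisor n-1 = 4:
  S[X_1,X_1] = ((-1.8)·(-1.8) + (1.2)·(1.2) + (3.2)·(3.2) + (1.2)·(1.2) + (-3.8)·(-3.8)) / 4 = 30.8/4 = 7.7
  S[X_1,X_2] = ((-1.8)·(0.2) + (1.2)·(1.2) + (3.2)·(2.2) + (1.2)·(0.2) + (-3.8)·(-3.8)) / 4 = 22.8/4 = 5.7
  S[X_2,X_2] = ((0.2)·(0.2) + (1.2)·(1.2) + (2.2)·(2.2) + (0.2)·(0.2) + (-3.8)·(-3.8)) / 4 = 20.8/4 = 5.2
  S = [[7.7, 5.7],
 [5.7, 5.2]].

Step 3 — invert S. det(S) = 7.7·5.2 - (5.7)² = 7.55.
  S^{-1} = (1/det) · [[d, -b], [-b, a]] = [[0.6887, -0.755],
 [-0.755, 1.0199]].

Step 4 — quadratic form (x̄ - mu_0)^T · S^{-1} · (x̄ - mu_0):
  S^{-1} · (x̄ - mu_0) = (2.702, -2.8079),
  (x̄ - mu_0)^T · [...] = (4.8)·(2.702) + (0.8)·(-2.8079) = 10.7232.

Step 5 — scale by n: T² = 5 · 10.7232 = 53.6159.

T² ≈ 53.6159


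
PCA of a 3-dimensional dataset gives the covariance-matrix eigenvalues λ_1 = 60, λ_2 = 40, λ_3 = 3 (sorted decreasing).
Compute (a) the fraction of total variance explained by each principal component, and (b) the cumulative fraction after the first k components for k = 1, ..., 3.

Step 1 — total variance = trace(Sigma) = Σ λ_i = 60 + 40 + 3 = 103.

Step 2 — fraction explained by component i = λ_i / Σ λ:
  PC1: 60/103 = 0.5825
  PC2: 40/103 = 0.3883
  PC3: 3/103 = 0.0291

Step 3 — cumulative fraction after k components = (λ_1 + ... + λ_k) / Σ λ:
  k = 1: 60/103 = 0.5825
  k = 2: (60 + 40)/103 = 100/103 = 0.9709
  k = 3: (60 + 40 + 3)/103 = 103/103 = 1

Summary (fraction, with percent):

explained: PC1 0.5825 (58.25%), PC2 0.3883 (38.83%), PC3 0.0291 (2.91%);  cumulative: 0.5825, 0.9709, 1


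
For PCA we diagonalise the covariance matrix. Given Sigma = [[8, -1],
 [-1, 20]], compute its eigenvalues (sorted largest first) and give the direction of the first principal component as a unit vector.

Step 1 — characteristic polynomial of 2×2 Sigma:
  det(Sigma - λI) = λ² - trace · λ + det = 0.
  trace = 8 + 20 = 28, det = 8·20 - (-1)² = 159.
Step 2 — discriminant:
  Δ = trace² - 4·det = 784 - 636 = 148.
Step 3 — eigenvalues:
  λ = (trace ± √Δ)/2 = (28 ± 12.1655)/2,
  λ_1 = 20.0828,  λ_2 = 7.9172.

Step 4 — unit eigenvector for λ_1: solve (Sigma - λ_1 I)v = 0. First row:
  (8 - 20.0828)·v_x + (-1)·v_y = 0, i.e. (-12.0828)·v_x + (-1)·v_y = 0,
  so v ∝ (b, λ_1 - a) = (-1, 12.0828); multiply by -1 so the first entry is positive: u = (1, -12.0828).
  ||u|| = √((1)² + (-12.0828)²) = √(146.9932) ≈ 12.1241,
  v_1 = u/||u|| ≈ (0.0825, -0.9966) (||v_1|| = 1).

λ_1 = 20.0828,  λ_2 = 7.9172;  v_1 ≈ (0.0825, -0.9966)


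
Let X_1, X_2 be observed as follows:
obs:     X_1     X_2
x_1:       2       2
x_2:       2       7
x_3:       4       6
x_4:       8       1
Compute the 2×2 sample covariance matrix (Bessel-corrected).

Step 1 — column means:
  mean(X_1) = (2 + 2 + 4 + 8) / 4 = 16/4 = 4
  mean(X_2) = (2 + 7 + 6 + 1) / 4 = 16/4 = 4

Step 2 — sample covariance S[i,j] = (1/(n-1)) · Σ_k (x_{k,i} - mean_i) · (x_{k,j} - mean_j), with n-1 = 3.
  S[X_1,X_1] = ((-2)·(-2) + (-2)·(-2) + (0)·(0) + (4)·(4)) / 3 = 24/3 = 8
  S[X_1,X_2] = ((-2)·(-2) + (-2)·(3) + (0)·(2) + (4)·(-3)) / 3 = -14/3 = -4.6667
  S[X_2,X_2] = ((-2)·(-2) + (3)·(3) + (2)·(2) + (-3)·(-3)) / 3 = 26/3 = 8.6667

S is symmetric (S[j,i] = S[i,j]). Assembling:

S = [[8, -4.6667],
 [-4.6667, 8.6667]]


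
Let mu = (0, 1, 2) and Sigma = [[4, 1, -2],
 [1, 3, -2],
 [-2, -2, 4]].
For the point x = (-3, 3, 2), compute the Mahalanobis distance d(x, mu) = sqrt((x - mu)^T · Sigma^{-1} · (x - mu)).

Step 1 — centre the observation: (x - mu) = (-3, 2, 0).

Step 2 — invert Sigma (cofactor / det for 3×3, or solve directly):
  Sigma^{-1} = [[0.3333, 0, 0.1667],
 [0, 0.5, 0.25],
 [0.1667, 0.25, 0.4583]].

Step 3 — form the quadratic (x - mu)^T · Sigma^{-1} · (x - mu):
  Sigma^{-1} · (x - mu) = (-1, 1, 0).
  (x - mu)^T · [Sigma^{-1} · (x - mu)] = (-3)·(-1) + (2)·(1) + (0)·(0) = 5.

Step 4 — take square root: d = √(5) ≈ 2.2361.

d(x, mu) = √(5) ≈ 2.2361


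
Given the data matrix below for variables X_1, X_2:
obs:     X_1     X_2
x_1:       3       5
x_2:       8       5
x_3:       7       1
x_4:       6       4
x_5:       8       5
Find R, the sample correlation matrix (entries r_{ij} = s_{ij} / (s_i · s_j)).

Step 1 — column means:
  mean(X_1) = (3 + 8 + 7 + 6 + 8) / 5 = 32/5 = 6.4
  mean(X_2) = (5 + 5 + 1 + 4 + 5) / 5 = 20/5 = 4

Step 2 — sample variances and covariances s[i,j] = (1/(n-1)) · Σ_k (x_{k,i} - mean_i) · (x_{k,j} - mean_j), with n-1 = 4:
  s[X_1,X_1] = ((-3.4)·(-3.4) + (1.6)·(1.6) + (0.6)·(0.6) + (-0.4)·(-0.4) + (1.6)·(1.6)) / 4 = 17.2/4 = 4.3
  s[X_1,X_2] = ((-3.4)·(1) + (1.6)·(1) + (0.6)·(-3) + (-0.4)·(0) + (1.6)·(1)) / 4 = -2/4 = -0.5
  s[X_2,X_2] = ((1)·(1) + (1)·(1) + (-3)·(-3) + (0)·(0) + (1)·(1)) / 4 = 12/4 = 3
  Sample standard deviations s_i = √(s[i,i]):
  s(X_1) = √(4.3) = 2.0736
  s(X_2) = √(3) = 1.7321

Step 3 — r_{ij} = s_{ij} / (s_i · s_j):
  r[X_1,X_1] = 1 (diagonal).
  r[X_1,X_2] = -0.5 / (2.0736 · 1.7321) = -0.5 / 3.5917 = -0.1392
  r[X_2,X_2] = 1 (diagonal).

R is symmetric with unit diagonal. Assembling:

R = [[1, -0.1392],
 [-0.1392, 1]]


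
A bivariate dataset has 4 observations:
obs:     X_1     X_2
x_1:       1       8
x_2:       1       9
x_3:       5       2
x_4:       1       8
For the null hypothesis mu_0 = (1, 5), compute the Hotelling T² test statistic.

Step 1 — sample mean vector:
  mean(X_1) = (1 + 1 + 5 + 1) / 4 = 8/4 = 2
  mean(X_2) = (8 + 9 + 2 + 8) / 4 = 27/4 = 6.75
  x̄ = (2, 6.75),  deviation x̄ - mu_0 = (2, 6.75) - (1, 5) = (1, 1.75).

Step 2 — sample covariance matrix, S[i,j] = (1/(n-1)) · Σ_k (x_{k,i} - mean_i) · (x_{k,j} - mean_j), divisor n-1 = 3:
  S[X_1,X_1] = ((-1)·(-1) + (-1)·(-1) + (3)·(3) + (-1)·(-1)) / 3 = 12/3 = 4
  S[X_1,X_2] = ((-1)·(1.25) + (-1)·(2.25) + (3)·(-4.75) + (-1)·(1.25)) / 3 = -19/3 = -6.3333
  S[X_2,X_2] = ((1.25)·(1.25) + (2.25)·(2.25) + (-4.75)·(-4.75) + (1.25)·(1.25)) / 3 = 30.75/3 = 10.25
  S = [[4, -6.3333],
 [-6.3333, 10.25]].

Step 3 — invert S. det(S) = 4·10.25 - (-6.3333)² = 0.8889.
  S^{-1} = (1/det) · [[d, -b], [-b, a]] = [[11.5312, 7.125],
 [7.125, 4.5]].

Step 4 — quadratic form (x̄ - mu_0)^T · S^{-1} · (x̄ - mu_0):
  S^{-1} · (x̄ - mu_0) = (24, 15),
  (x̄ - mu_0)^T · [...] = (1)·(24) + (1.75)·(15) = 50.25.

Step 5 — scale by n: T² = 4 · 50.25 = 201.

T² ≈ 201


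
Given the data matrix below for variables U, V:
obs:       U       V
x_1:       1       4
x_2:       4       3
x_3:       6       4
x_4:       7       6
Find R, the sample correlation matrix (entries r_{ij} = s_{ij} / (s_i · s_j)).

Step 1 — column means:
  mean(U) = (1 + 4 + 6 + 7) / 4 = 18/4 = 4.5
  mean(V) = (4 + 3 + 4 + 6) / 4 = 17/4 = 4.25

Step 2 — sample variances and covariances s[i,j] = (1/(n-1)) · Σ_k (x_{k,i} - mean_i) · (x_{k,j} - mean_j), with n-1 = 3:
  s[U,U] = ((-3.5)·(-3.5) + (-0.5)·(-0.5) + (1.5)·(1.5) + (2.5)·(2.5)) / 3 = 21/3 = 7
  s[U,V] = ((-3.5)·(-0.25) + (-0.5)·(-1.25) + (1.5)·(-0.25) + (2.5)·(1.75)) / 3 = 5.5/3 = 1.8333
  s[V,V] = ((-0.25)·(-0.25) + (-1.25)·(-1.25) + (-0.25)·(-0.25) + (1.75)·(1.75)) / 3 = 4.75/3 = 1.5833
  Sample standard deviations s_i = √(s[i,i]):
  s(U) = √(7) = 2.6458
  s(V) = √(1.5833) = 1.2583

Step 3 — r_{ij} = s_{ij} / (s_i · s_j):
  r[U,U] = 1 (diagonal).
  r[U,V] = 1.8333 / (2.6458 · 1.2583) = 1.8333 / 3.3292 = 0.5507
  r[V,V] = 1 (diagonal).

R is symmetric with unit diagonal. Assembling:

R = [[1, 0.5507],
 [0.5507, 1]]


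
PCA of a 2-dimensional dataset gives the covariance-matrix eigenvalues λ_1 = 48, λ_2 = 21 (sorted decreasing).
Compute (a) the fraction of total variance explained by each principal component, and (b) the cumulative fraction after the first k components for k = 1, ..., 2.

Step 1 — total variance = trace(Sigma) = Σ λ_i = 48 + 21 = 69.

Step 2 — fraction explained by component i = λ_i / Σ λ:
  PC1: 48/69 = 0.6957
  PC2: 21/69 = 0.3043

Step 3 — cumulative fraction after k components = (λ_1 + ... + λ_k) / Σ λ:
  k = 1: 48/69 = 0.6957
  k = 2: (48 + 21)/69 = 69/69 = 1

Summary (fraction, with percent):

explained: PC1 0.6957 (69.57%), PC2 0.3043 (30.43%);  cumulative: 0.6957, 1


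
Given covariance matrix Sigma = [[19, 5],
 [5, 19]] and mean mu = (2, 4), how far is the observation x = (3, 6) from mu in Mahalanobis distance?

Step 1 — centre the observation: (x - mu) = (1, 2).

Step 2 — invert Sigma. det(Sigma) = 19·19 - (5)² = 336.
  Sigma^{-1} = (1/det) · [[d, -b], [-b, a]] = [[0.0565, -0.0149],
 [-0.0149, 0.0565]].

Step 3 — form the quadratic (x - mu)^T · Sigma^{-1} · (x - mu):
  Sigma^{-1} · (x - mu) = (0.0268, 0.0982).
  (x - mu)^T · [Sigma^{-1} · (x - mu)] = (1)·(0.0268) + (2)·(0.0982) = 0.2232.

Step 4 — take square root: d = √(0.2232) ≈ 0.4725.

d(x, mu) = √(0.2232) ≈ 0.4725


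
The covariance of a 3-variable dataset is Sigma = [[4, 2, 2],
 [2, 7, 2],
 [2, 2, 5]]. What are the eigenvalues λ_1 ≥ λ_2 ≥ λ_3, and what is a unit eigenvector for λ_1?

Step 1 — characteristic polynomial p(λ) = det(λI - Sigma) = λ³ - tr·λ² + c_1·λ - det, where tr = trace, c_1 = sum of the principal 2×2 minors, det = det(Sigma):
  tr = 4 + 7 + 5 = 16,
  c_1 = (4·7 - (2)²) + (4·5 - (2)²) + (7·5 - (2)²) = 24 + 16 + 31 = 71,
  det = 4·(7·5 - (2)²) - (2)·((2)·5 - (2)·(2)) + (2)·((2)·(2) - 7·(2)) = 4·(31) - (2)·(6) + (2)·(-10) = 92.
  So p(λ) = λ³ - 16λ² + 71λ - 92.
Step 2 — look for an integer root (rational root theorem: any rational root is an integer divisor of 92). Testing λ = 4:
  p(4) = 64 - 256 + 284 - 92 = 0  ✓
  Dividing out (λ - 4): p(λ) = (λ - 4)(λ² - 12λ + 23).
Step 3 — remaining eigenvalues from the quadratic λ² - 12λ + 23 = 0:
  Δ = 12² - 4·23 = 144 - 92 = 52,  λ = (12 ± √52)/2 = (12 ± 7.2111)/2 ≈ 9.6056 or 2.3944.
  Sorted: λ_1 = 9.6056,  λ_2 = 4,  λ_3 = 2.3944  (check: sum = 16 = tr ✓).

Step 4 — unit eigenvector for λ_1 ≈ 9.6056: v spans the null space of (Sigma - λ_1 I), whose rows are
  r_1 = (-5.6056, 2, 2),  r_2 = (2, -2.6056, 2),  r_3 = (2, 2, -4.6056).
  v is orthogonal to every row, so take v ∝ r_1 × r_2 = ((2)·(2) - (2)·(-2.6056), (2)·(2) - (-5.6056)·(2), (-5.6056)·(-2.6056) - (2)·(2)) ≈ (9.2111, 15.2111, 10.6056).
  Let u = (9.2111, 15.2111, 10.6056).
  ||u|| = √((9.2111)² + (15.2111)² + (10.6056)²) = √(428.6998) ≈ 20.7051,  v_1 = u/||u|| ≈ (0.4449, 0.7347, 0.5122) (||v_1|| = 1).

λ_1 = 9.6056,  λ_2 = 4,  λ_3 = 2.3944;  v_1 ≈ (0.4449, 0.7347, 0.5122)


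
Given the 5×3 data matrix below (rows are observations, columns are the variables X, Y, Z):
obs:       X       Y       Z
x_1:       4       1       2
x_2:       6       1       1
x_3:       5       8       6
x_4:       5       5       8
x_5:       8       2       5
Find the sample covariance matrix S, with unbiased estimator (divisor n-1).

Step 1 — column means:
  mean(X) = (4 + 6 + 5 + 5 + 8) / 5 = 28/5 = 5.6
  mean(Y) = (1 + 1 + 8 + 5 + 2) / 5 = 17/5 = 3.4
  mean(Z) = (2 + 1 + 6 + 8 + 5) / 5 = 22/5 = 4.4

Step 2 — sample covariance S[i,j] = (1/(n-1)) · Σ_k (x_{k,i} - mean_i) · (x_{k,j} - mean_j), with n-1 = 4.
  S[X,X] = ((-1.6)·(-1.6) + (0.4)·(0.4) + (-0.6)·(-0.6) + (-0.6)·(-0.6) + (2.4)·(2.4)) / 4 = 9.2/4 = 2.3
  S[X,Y] = ((-1.6)·(-2.4) + (0.4)·(-2.4) + (-0.6)·(4.6) + (-0.6)·(1.6) + (2.4)·(-1.4)) / 4 = -4.2/4 = -1.05
  S[X,Z] = ((-1.6)·(-2.4) + (0.4)·(-3.4) + (-0.6)·(1.6) + (-0.6)·(3.6) + (2.4)·(0.6)) / 4 = 0.8/4 = 0.2
  S[Y,Y] = ((-2.4)·(-2.4) + (-2.4)·(-2.4) + (4.6)·(4.6) + (1.6)·(1.6) + (-1.4)·(-1.4)) / 4 = 37.2/4 = 9.3
  S[Y,Z] = ((-2.4)·(-2.4) + (-2.4)·(-3.4) + (4.6)·(1.6) + (1.6)·(3.6) + (-1.4)·(0.6)) / 4 = 26.2/4 = 6.55
  S[Z,Z] = ((-2.4)·(-2.4) + (-3.4)·(-3.4) + (1.6)·(1.6) + (3.6)·(3.6) + (0.6)·(0.6)) / 4 = 33.2/4 = 8.3

S is symmetric (S[j,i] = S[i,j]). Assembling:

S = [[2.3, -1.05, 0.2],
 [-1.05, 9.3, 6.55],
 [0.2, 6.55, 8.3]]


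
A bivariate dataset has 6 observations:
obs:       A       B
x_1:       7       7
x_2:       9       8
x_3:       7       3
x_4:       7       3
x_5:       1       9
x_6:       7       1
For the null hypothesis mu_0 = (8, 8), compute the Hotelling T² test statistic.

Step 1 — sample mean vector:
  mean(A) = (7 + 9 + 7 + 7 + 1 + 7) / 6 = 38/6 = 6.3333
  mean(B) = (7 + 8 + 3 + 3 + 9 + 1) / 6 = 31/6 = 5.1667
  x̄ = (6.3333, 5.1667),  deviation x̄ - mu_0 = (6.3333, 5.1667) - (8, 8) = (-1.6667, -2.8333).

Step 2 — sample covariance matrix, S[i,j] = (1/(n-1)) · Σ_k (x_{k,i} - mean_i) · (x_{k,j} - mean_j), divisor n-1 = 5:
  S[A,A] = ((0.6667)·(0.6667) + (2.6667)·(2.6667) + (0.6667)·(0.6667) + (0.6667)·(0.6667) + (-5.3333)·(-5.3333) + (0.6667)·(0.6667)) / 5 = 37.3333/5 = 7.4667
  S[A,B] = ((0.6667)·(1.8333) + (2.6667)·(2.8333) + (0.6667)·(-2.1667) + (0.6667)·(-2.1667) + (-5.3333)·(3.8333) + (0.6667)·(-4.1667)) / 5 = -17.3333/5 = -3.4667
  S[B,B] = ((1.8333)·(1.8333) + (2.8333)·(2.8333) + (-2.1667)·(-2.1667) + (-2.1667)·(-2.1667) + (3.8333)·(3.8333) + (-4.1667)·(-4.1667)) / 5 = 52.8333/5 = 10.5667
  S = [[7.4667, -3.4667],
 [-3.4667, 10.5667]].

Step 3 — invert S. det(S) = 7.4667·10.5667 - (-3.4667)² = 66.88.
  S^{-1} = (1/det) · [[d, -b], [-b, a]] = [[0.158, 0.0518],
 [0.0518, 0.1116]].

Step 4 — quadratic form (x̄ - mu_0)^T · S^{-1} · (x̄ - mu_0):
  S^{-1} · (x̄ - mu_0) = (-0.4102, -0.4027),
  (x̄ - mu_0)^T · [...] = (-1.6667)·(-0.4102) + (-2.8333)·(-0.4027) = 1.8247.

Step 5 — scale by n: T² = 6 · 1.8247 = 10.948.

T² ≈ 10.948


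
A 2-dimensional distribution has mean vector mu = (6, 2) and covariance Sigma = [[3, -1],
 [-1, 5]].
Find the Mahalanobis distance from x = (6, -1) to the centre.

Step 1 — centre the observation: (x - mu) = (0, -3).

Step 2 — invert Sigma. det(Sigma) = 3·5 - (-1)² = 14.
  Sigma^{-1} = (1/det) · [[d, -b], [-b, a]] = [[0.3571, 0.0714],
 [0.0714, 0.2143]].

Step 3 — form the quadratic (x - mu)^T · Sigma^{-1} · (x - mu):
  Sigma^{-1} · (x - mu) = (-0.2143, -0.6429).
  (x - mu)^T · [Sigma^{-1} · (x - mu)] = (0)·(-0.2143) + (-3)·(-0.6429) = 1.9286.

Step 4 — take square root: d = √(1.9286) ≈ 1.3887.

d(x, mu) = √(1.9286) ≈ 1.3887


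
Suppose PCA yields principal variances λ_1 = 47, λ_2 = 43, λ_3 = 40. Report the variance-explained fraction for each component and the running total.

Step 1 — total variance = trace(Sigma) = Σ λ_i = 47 + 43 + 40 = 130.

Step 2 — fraction explained by component i = λ_i / Σ λ:
  PC1: 47/130 = 0.3615
  PC2: 43/130 = 0.3308
  PC3: 40/130 = 0.3077

Step 3 — cumulative fraction after k components = (λ_1 + ... + λ_k) / Σ λ:
  k = 1: 47/130 = 0.3615
  k = 2: (47 + 43)/130 = 90/130 = 0.6923
  k = 3: (47 + 43 + 40)/130 = 130/130 = 1

Summary (fraction, with percent):

explained: PC1 0.3615 (36.15%), PC2 0.3308 (33.08%), PC3 0.3077 (30.77%);  cumulative: 0.3615, 0.6923, 1


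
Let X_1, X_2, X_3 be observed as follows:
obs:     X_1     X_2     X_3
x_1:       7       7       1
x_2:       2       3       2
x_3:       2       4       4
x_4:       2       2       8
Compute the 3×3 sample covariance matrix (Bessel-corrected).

Step 1 — column means:
  mean(X_1) = (7 + 2 + 2 + 2) / 4 = 13/4 = 3.25
  mean(X_2) = (7 + 3 + 4 + 2) / 4 = 16/4 = 4
  mean(X_3) = (1 + 2 + 4 + 8) / 4 = 15/4 = 3.75

Step 2 — sample covariance S[i,j] = (1/(n-1)) · Σ_k (x_{k,i} - mean_i) · (x_{k,j} - mean_j), with n-1 = 3.
  S[X_1,X_1] = ((3.75)·(3.75) + (-1.25)·(-1.25) + (-1.25)·(-1.25) + (-1.25)·(-1.25)) / 3 = 18.75/3 = 6.25
  S[X_1,X_2] = ((3.75)·(3) + (-1.25)·(-1) + (-1.25)·(0) + (-1.25)·(-2)) / 3 = 15/3 = 5
  S[X_1,X_3] = ((3.75)·(-2.75) + (-1.25)·(-1.75) + (-1.25)·(0.25) + (-1.25)·(4.25)) / 3 = -13.75/3 = -4.5833
  S[X_2,X_2] = ((3)·(3) + (-1)·(-1) + (0)·(0) + (-2)·(-2)) / 3 = 14/3 = 4.6667
  S[X_2,X_3] = ((3)·(-2.75) + (-1)·(-1.75) + (0)·(0.25) + (-2)·(4.25)) / 3 = -15/3 = -5
  S[X_3,X_3] = ((-2.75)·(-2.75) + (-1.75)·(-1.75) + (0.25)·(0.25) + (4.25)·(4.25)) / 3 = 28.75/3 = 9.5833

S is symmetric (S[j,i] = S[i,j]). Assembling:

S = [[6.25, 5, -4.5833],
 [5, 4.6667, -5],
 [-4.5833, -5, 9.5833]]
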